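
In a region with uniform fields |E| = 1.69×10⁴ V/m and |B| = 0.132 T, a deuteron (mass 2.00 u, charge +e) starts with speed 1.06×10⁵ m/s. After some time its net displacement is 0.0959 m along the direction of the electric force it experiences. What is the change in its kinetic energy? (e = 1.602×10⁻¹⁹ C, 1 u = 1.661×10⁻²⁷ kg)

The magnetic force is always ⟂ v and does no work; only the electric force changes KE.
ΔKE = F_E · d = |q|E d = (1.602×10⁻¹⁹)(1.69×10⁴)(0.0959) ≈ 2.60×10⁻¹⁶ J.

ΔKE ≈ 2.60×10⁻¹⁶ J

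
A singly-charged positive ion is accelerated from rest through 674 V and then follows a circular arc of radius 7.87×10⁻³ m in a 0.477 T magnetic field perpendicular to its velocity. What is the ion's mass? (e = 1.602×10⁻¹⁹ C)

Combine |q|V = ½mv² and r = mv/(|q|B): eliminate v to get m = qB²r²/(2V).
m = (1.602×10⁻¹⁹)(0.477)²(7.87×10⁻³)²/(2·674) ≈ 1.67×10⁻²⁷ kg.

m ≈ 1.67×10⁻²⁷ kg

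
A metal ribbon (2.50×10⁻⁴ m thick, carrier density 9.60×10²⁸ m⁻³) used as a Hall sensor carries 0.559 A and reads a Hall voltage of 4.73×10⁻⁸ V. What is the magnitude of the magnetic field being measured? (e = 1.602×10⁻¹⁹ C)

B ≈ 0.325 T

From V_H = IB/(n e t), B = V_H n e t / I.
B = (4.73×10⁻⁸)(9.60×10²⁸)(1.602×10⁻¹⁹)(2.50×10⁻⁴)/0.559 ≈ 0.325 T.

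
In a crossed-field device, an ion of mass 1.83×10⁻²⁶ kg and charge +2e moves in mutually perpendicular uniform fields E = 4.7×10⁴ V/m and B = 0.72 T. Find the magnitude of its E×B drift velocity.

v_d ≈ 6.5×10⁴ m/s

In crossed fields the guiding centre drifts at v_d = |E×B|/B² = E/B, independent of charge and mass.
v_d = 4.7×10⁴/0.72 = 6.5×10⁴ m/s.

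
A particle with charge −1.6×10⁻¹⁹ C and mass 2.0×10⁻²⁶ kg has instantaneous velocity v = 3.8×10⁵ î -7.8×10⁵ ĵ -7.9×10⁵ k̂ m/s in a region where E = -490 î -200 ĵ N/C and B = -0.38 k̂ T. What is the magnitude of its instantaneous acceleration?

|a| ≈ 2.63×10¹² m/s²

v×B = (2.96×10⁵, 1.44×10⁵, 0) N/C.
E + v×B = (2.96×10⁵, 1.44×10⁵, 0) N/C.
F = q(E + v×B) = (−1.6×10⁻¹⁹ C)·(2.96×10⁵, 1.44×10⁵, 0) = (-4.73×10⁻¹⁴, -2.31×10⁻¹⁴, 0) N.
|a| = |F|/m = 5.267×10⁻¹⁴/2.0×10⁻²⁶ ≈ 2.63×10¹² m/s².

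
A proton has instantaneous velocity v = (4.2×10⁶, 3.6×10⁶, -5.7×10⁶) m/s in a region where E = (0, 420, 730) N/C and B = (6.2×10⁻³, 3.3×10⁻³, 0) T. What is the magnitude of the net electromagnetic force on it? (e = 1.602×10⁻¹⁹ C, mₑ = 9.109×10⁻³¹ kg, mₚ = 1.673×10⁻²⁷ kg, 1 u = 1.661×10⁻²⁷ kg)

|F| ≈ 6.47×10⁻¹⁵ N

v×B = (1.88×10⁴, -3.53×10⁴, -8460) N/C.
E + v×B = (1.88×10⁴, -3.49×10⁴, -7730) N/C.
F = q(E + v×B) = (1.602×10⁻¹⁹ C)·(1.88×10⁴, -3.49×10⁴, -7730) = (3.01×10⁻¹⁵, -5.59×10⁻¹⁵, -1.24×10⁻¹⁵) N.
|F| = 6.47×10⁻¹⁵ N.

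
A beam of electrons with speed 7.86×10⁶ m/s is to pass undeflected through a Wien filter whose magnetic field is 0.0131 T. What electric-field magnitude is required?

E = 1.03×10⁵ V/m

For straight-line motion qE = qvB, so E = vB.
E = 7.86×10⁶ × 0.0131 = 1.03×10⁵ V/m.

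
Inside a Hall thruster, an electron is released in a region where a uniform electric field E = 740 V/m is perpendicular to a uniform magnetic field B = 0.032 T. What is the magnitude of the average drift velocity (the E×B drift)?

v_d ≈ 2.3×10⁴ m/s

The E×B drift speed is v_d = E/B.
v_d = 740/0.032 = 2.3×10⁴ m/s.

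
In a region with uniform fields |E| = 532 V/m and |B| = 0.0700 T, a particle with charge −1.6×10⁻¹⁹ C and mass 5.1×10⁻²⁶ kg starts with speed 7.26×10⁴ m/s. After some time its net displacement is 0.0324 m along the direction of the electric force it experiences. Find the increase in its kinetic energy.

The magnetic force is always ⟂ v and does no work; only the electric force changes KE.
ΔKE = F_E · d = |q|E d = (1.6×10⁻¹⁹)(532)(0.0324) ≈ 2.76×10⁻¹⁸ J.

ΔKE ≈ 2.76×10⁻¹⁸ J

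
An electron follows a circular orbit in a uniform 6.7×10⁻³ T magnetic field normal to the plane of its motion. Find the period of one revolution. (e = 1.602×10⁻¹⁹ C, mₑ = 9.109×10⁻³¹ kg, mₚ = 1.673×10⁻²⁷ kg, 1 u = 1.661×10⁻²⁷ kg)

T ≈ 5.3×10⁻⁹ s

The cyclotron period depends only on m, q, B: T = 2πm/(|q|B).
T = 2π(9.109×10⁻³¹)/((1.602×10⁻¹⁹)(6.7×10⁻³)) ≈ 5.3×10⁻⁹ s.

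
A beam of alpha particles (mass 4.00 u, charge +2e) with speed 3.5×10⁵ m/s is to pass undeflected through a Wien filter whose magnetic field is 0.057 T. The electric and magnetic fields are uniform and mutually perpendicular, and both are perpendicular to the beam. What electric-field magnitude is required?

For straight-line motion qE = qvB, so E = vB.
E = 3.5×10⁵ × 0.057 = 2.0×10⁴ V/m.

E = 2.0×10⁴ V/m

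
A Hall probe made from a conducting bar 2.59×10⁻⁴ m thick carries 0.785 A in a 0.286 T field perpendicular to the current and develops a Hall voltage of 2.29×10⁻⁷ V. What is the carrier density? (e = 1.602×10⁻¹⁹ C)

n ≈ 2.36×10²⁸ m⁻³

From V_H = IB/(n e t), n = IB/(V_H e t).
n = (0.785)(0.286)/((2.29×10⁻⁷)(1.602×10⁻¹⁹)(2.59×10⁻⁴)) ≈ 2.36×10²⁸ m⁻³.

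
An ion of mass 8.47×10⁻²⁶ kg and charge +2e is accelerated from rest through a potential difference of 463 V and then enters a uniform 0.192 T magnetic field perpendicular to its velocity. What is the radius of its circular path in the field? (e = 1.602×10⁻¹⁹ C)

Acceleration: |q|V = ½mv² ⇒ v = √(2|q|V/m) = √(2·3.204×10⁻¹⁹·463/8.47×10⁻²⁶) ≈ 5.918×10⁴ m/s.
In the field: r = mv/(|q|B) = (8.47×10⁻²⁶)(5.918×10⁴)/((3.204×10⁻¹⁹)(0.192)) ≈ 0.0815 m.

r ≈ 0.0815 m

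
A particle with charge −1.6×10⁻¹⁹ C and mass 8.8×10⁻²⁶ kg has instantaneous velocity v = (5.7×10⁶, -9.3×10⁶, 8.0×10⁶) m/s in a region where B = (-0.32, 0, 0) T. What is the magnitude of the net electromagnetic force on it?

v×B = (0, -2.56×10⁶, -2.98×10⁶) N/C.
F = q v×B = (−1.6×10⁻¹⁹ C)·(0, -2.56×10⁶, -2.98×10⁶) = (0, 4.10×10⁻¹³, 4.76×10⁻¹³) N.
|F| = 6.28×10⁻¹³ N.

|F| ≈ 6.28×10⁻¹³ N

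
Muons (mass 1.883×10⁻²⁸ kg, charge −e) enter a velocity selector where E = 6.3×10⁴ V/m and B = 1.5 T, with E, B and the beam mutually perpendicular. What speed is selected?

Straight-line motion ⇒ electric and magnetic forces cancel, so E = vB.
v = E/B = 6.3×10⁴/1.5 = 4.2×10⁴ m/s.

v = 4.2×10⁴ m/s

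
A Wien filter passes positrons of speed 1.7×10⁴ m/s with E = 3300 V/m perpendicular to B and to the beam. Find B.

Balance of forces in the selector: qE = qvB ⇒ B = E/v.
B = 3300/1.7×10⁴ = 0.19 T.

B = 0.19 T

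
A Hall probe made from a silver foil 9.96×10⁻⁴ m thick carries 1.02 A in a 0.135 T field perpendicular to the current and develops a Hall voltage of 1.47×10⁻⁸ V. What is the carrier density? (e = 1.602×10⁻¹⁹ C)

From V_H = IB/(n e t), n = IB/(V_H e t).
n = (1.02)(0.135)/((1.47×10⁻⁸)(1.602×10⁻¹⁹)(9.96×10⁻⁴)) ≈ 5.87×10²⁸ m⁻³.

n ≈ 5.87×10²⁸ m⁻³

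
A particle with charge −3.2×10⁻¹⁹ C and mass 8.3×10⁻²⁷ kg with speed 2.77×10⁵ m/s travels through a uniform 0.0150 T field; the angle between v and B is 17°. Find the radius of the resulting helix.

v⊥ = v sinθ = 2.77×10⁵·sin17° ≈ 8.099×10⁴ m/s.
r = m v⊥/(|q|B) = (8.3×10⁻²⁷)(8.099×10⁴)/((3.2×10⁻¹⁹)(0.0150)) ≈ 0.140 m.

r ≈ 0.140 m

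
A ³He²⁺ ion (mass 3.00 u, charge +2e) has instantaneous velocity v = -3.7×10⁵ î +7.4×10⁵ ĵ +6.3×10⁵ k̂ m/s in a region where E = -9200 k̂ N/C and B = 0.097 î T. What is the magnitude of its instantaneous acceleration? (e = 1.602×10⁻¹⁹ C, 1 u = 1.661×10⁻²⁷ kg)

v×B = (0, 6.11×10⁴, -7.18×10⁴) N/C.
E + v×B = (0, 6.11×10⁴, -8.10×10⁴) N/C.
F = q(E + v×B) = (3.204×10⁻¹⁹ C)·(0, 6.11×10⁴, -8.10×10⁴) = (0, 1.96×10⁻¹⁴, -2.59×10⁻¹⁴) N.
|a| = |F|/m = 3.250×10⁻¹⁴/4.983×10⁻²⁷ ≈ 6.52×10¹² m/s².

|a| ≈ 6.52×10¹² m/s²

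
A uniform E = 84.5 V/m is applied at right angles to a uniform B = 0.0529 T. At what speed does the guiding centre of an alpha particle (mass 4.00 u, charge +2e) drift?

The steady drift has the magnetic force balancing the electric force, so v_d = E/B.
v_d = 84.5/0.0529 = 1600 m/s.

v_d ≈ 1600 m/s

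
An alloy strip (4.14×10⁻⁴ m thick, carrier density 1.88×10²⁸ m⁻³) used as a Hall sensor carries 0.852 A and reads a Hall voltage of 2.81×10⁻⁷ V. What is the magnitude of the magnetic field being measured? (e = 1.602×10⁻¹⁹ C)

From V_H = IB/(n e t), B = V_H n e t / I.
B = (2.81×10⁻⁷)(1.88×10²⁸)(1.602×10⁻¹⁹)(4.14×10⁻⁴)/0.852 ≈ 0.411 T.

B ≈ 0.411 T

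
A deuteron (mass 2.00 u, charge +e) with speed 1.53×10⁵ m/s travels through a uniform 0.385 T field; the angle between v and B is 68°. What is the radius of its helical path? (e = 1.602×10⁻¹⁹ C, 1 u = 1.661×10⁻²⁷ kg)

v⊥ = v sinθ = 1.53×10⁵·sin68° ≈ 1.419×10⁵ m/s.
r = m v⊥/(|q|B) = (3.322×10⁻²⁷)(1.419×10⁵)/((1.602×10⁻¹⁹)(0.385)) ≈ 7.64×10⁻³ m.

r ≈ 7.64×10⁻³ m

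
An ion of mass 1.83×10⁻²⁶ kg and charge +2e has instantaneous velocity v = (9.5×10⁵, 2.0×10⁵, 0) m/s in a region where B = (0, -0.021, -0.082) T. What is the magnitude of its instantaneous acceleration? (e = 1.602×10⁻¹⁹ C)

v×B = (-1.64×10⁴, 7.79×10⁴, -2.00×10⁴) N/C.
F = q v×B = (3.204×10⁻¹⁹ C)·(-1.64×10⁴, 7.79×10⁴, -2.00×10⁴) = (-5.25×10⁻¹⁵, 2.50×10⁻¹⁴, -6.39×10⁻¹⁵) N.
|a| = |F|/m = 2.630×10⁻¹⁴/1.83×10⁻²⁶ ≈ 1.44×10¹² m/s².

|a| ≈ 1.44×10¹² m/s²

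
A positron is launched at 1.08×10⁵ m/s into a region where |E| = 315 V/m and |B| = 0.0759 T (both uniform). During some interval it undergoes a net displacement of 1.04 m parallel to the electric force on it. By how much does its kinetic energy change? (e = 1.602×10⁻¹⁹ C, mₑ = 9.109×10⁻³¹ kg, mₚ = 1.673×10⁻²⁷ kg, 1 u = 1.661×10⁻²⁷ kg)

The magnetic force is always ⟂ v and does no work; only the electric force changes KE.
ΔKE = F_E · d = |q|E d = (1.602×10⁻¹⁹)(315)(1.04) ≈ 5.25×10⁻¹⁷ J.

ΔKE ≈ 5.25×10⁻¹⁷ J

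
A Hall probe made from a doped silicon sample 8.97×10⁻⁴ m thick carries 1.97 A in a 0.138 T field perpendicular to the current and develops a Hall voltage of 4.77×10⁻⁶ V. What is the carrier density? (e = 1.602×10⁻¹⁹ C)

From V_H = IB/(n e t), n = IB/(V_H e t).
n = (1.97)(0.138)/((4.77×10⁻⁶)(1.602×10⁻¹⁹)(8.97×10⁻⁴)) ≈ 3.97×10²⁶ m⁻³.

n ≈ 3.97×10²⁶ m⁻³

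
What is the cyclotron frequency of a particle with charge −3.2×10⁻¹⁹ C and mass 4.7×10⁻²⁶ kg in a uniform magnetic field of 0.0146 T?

f = |q|B/(2πm).
f = (3.2×10⁻¹⁹)(0.0146)/(2π·4.7×10⁻²⁶) ≈ 1.58×10⁴ Hz.

f ≈ 1.58×10⁴ Hz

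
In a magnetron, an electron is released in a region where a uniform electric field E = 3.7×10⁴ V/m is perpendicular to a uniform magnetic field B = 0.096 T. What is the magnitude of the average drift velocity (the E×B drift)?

In crossed fields the guiding centre drifts at v_d = |E×B|/B² = E/B, independent of charge and mass.
v_d = 3.7×10⁴/0.096 = 3.9×10⁵ m/s.

v_d ≈ 3.9×10⁵ m/s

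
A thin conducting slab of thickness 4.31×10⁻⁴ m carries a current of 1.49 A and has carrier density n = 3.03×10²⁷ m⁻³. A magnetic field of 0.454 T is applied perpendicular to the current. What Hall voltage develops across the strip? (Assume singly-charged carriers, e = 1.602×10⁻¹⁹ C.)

V_H ≈ 3.23×10⁻⁶ V

V_H = IB/(n e t).
V_H = (1.49)(0.454)/((3.03×10²⁷)(1.602×10⁻¹⁹)(4.31×10⁻⁴)) ≈ 3.23×10⁻⁶ V.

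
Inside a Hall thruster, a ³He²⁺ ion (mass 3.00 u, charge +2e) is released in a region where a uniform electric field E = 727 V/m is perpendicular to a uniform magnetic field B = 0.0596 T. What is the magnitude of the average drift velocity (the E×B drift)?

v_d ≈ 1.22×10⁴ m/s

In crossed fields the guiding centre drifts at v_d = |E×B|/B² = E/B, independent of charge and mass.
v_d = 727/0.0596 = 1.22×10⁴ m/s.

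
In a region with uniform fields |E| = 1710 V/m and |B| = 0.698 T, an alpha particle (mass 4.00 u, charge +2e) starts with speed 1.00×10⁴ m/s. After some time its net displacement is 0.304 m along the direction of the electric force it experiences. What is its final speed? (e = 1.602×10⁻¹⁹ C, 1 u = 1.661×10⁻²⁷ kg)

B does no work; ΔKE = |q|E d.
½mv_f² = ½mv₀² + |q|Ed = ½(6.644×10⁻²⁷)(1.00×10⁴)² + (3.204×10⁻¹⁹)(1710)(0.304) ≈ 3.322×10⁻¹⁹ J + 1.666×10⁻¹⁶ J ≈ 1.669×10⁻¹⁶ J.
v_f = √(2·1.669×10⁻¹⁶/6.644×10⁻²⁷) ≈ 2.24×10⁵ m/s.

v_f ≈ 2.24×10⁵ m/s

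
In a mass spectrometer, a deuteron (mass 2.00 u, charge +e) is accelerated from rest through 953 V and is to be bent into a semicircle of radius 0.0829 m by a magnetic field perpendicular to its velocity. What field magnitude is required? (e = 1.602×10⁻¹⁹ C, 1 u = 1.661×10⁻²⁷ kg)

B ≈ 0.0758 T

v = √(2|q|V/m) = √(2·1.602×10⁻¹⁹·953/3.322×10⁻²⁷) ≈ 3.032×10⁵ m/s.
B = mv/(|q|r) = (3.322×10⁻²⁷)(3.032×10⁵)/((1.602×10⁻¹⁹)(0.0829)) ≈ 0.0758 T.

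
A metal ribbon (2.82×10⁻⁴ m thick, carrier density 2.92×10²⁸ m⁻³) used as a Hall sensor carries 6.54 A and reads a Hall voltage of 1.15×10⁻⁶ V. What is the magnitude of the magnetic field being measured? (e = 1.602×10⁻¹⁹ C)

B ≈ 0.232 T

From V_H = IB/(n e t), B = V_H n e t / I.
B = (1.15×10⁻⁶)(2.92×10²⁸)(1.602×10⁻¹⁹)(2.82×10⁻⁴)/6.54 ≈ 0.232 T.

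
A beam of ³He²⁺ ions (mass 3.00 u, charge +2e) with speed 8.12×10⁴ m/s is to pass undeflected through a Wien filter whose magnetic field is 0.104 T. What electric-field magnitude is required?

For straight-line motion qE = qvB, so E = vB.
E = 8.12×10⁴ × 0.104 = 8440 V/m.

E = 8440 V/m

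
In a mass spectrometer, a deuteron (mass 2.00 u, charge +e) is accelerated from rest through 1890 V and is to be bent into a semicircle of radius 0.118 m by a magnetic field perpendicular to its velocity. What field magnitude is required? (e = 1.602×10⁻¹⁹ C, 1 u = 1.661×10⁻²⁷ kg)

B ≈ 0.0750 T

v = √(2|q|V/m) = √(2·1.602×10⁻¹⁹·1890/3.322×10⁻²⁷) ≈ 4.270×10⁵ m/s.
B = mv/(|q|r) = (3.322×10⁻²⁷)(4.270×10⁵)/((1.602×10⁻¹⁹)(0.118)) ≈ 0.0750 T.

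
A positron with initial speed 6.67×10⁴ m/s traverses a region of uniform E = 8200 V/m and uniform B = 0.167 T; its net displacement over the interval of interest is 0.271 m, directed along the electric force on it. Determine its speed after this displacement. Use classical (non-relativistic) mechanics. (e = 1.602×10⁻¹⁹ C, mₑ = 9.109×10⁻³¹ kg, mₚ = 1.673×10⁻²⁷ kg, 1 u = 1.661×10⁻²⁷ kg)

v_f ≈ 2.80×10⁷ m/s

B does no work; ΔKE = |q|E d.
½mv_f² = ½mv₀² + |q|Ed = ½(9.109×10⁻³¹)(6.67×10⁴)² + (1.602×10⁻¹⁹)(8200)(0.271) ≈ 2.026×10⁻²¹ J + 3.560×10⁻¹⁶ J ≈ 3.560×10⁻¹⁶ J.
v_f = √(2·3.560×10⁻¹⁶/9.109×10⁻³¹) ≈ 2.80×10⁷ m/s.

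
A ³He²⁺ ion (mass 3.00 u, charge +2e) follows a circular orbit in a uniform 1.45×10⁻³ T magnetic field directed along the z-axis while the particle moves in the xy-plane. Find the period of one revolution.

T ≈ 6.74×10⁻⁵ s

The cyclotron period depends only on m, q, B: T = 2πm/(|q|B).
T = 2π(4.983×10⁻²⁷)/((3.204×10⁻¹⁹)(1.45×10⁻³)) ≈ 6.74×10⁻⁵ s.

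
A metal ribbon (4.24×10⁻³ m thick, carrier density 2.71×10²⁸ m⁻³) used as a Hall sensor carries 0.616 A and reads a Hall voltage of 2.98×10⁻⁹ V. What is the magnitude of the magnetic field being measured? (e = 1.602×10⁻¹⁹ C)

From V_H = IB/(n e t), B = V_H n e t / I.
B = (2.98×10⁻⁹)(2.71×10²⁸)(1.602×10⁻¹⁹)(4.24×10⁻³)/0.616 ≈ 0.0890 T.

B ≈ 0.0890 T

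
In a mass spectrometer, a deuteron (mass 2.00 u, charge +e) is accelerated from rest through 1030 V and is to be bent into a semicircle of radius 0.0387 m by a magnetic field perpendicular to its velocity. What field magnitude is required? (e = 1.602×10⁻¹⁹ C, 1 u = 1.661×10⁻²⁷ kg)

v = √(2|q|V/m) = √(2·1.602×10⁻¹⁹·1030/3.322×10⁻²⁷) ≈ 3.152×10⁵ m/s.
B = mv/(|q|r) = (3.322×10⁻²⁷)(3.152×10⁵)/((1.602×10⁻¹⁹)(0.0387)) ≈ 0.169 T.

B ≈ 0.169 T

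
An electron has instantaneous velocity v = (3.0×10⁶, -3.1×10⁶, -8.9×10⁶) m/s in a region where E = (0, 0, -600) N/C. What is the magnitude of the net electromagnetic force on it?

|F| ≈ 9.61×10⁻¹⁷ N

Only an electric field acts, so F = qE = (−1.602×10⁻¹⁹ C)·(0, 0, -600) = (0, 0, 9.61×10⁻¹⁷) N.
|F| = 9.61×10⁻¹⁷ N.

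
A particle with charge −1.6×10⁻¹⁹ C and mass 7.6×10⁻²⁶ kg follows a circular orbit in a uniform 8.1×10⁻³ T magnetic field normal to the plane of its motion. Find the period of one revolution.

The cyclotron period depends only on m, q, B: T = 2πm/(|q|B).
T = 2π(7.6×10⁻²⁶)/((1.6×10⁻¹⁹)(8.1×10⁻³)) ≈ 3.7×10⁻⁴ s.

T ≈ 3.7×10⁻⁴ s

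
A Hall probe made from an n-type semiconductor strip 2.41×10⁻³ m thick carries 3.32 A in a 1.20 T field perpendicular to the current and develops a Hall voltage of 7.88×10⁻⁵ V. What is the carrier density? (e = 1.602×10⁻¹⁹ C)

From V_H = IB/(n e t), n = IB/(V_H e t).
n = (3.32)(1.20)/((7.88×10⁻⁵)(1.602×10⁻¹⁹)(2.41×10⁻³)) ≈ 1.31×10²⁶ m⁻³.

n ≈ 1.31×10²⁶ m⁻³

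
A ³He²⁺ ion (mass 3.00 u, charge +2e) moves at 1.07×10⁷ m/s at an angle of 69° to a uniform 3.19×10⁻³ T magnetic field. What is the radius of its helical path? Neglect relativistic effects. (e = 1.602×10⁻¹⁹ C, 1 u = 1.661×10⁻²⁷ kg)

r ≈ 48.7 m

v⊥ = v sinθ = 1.07×10⁷·sin69° ≈ 9.989×10⁶ m/s.
r = m v⊥/(|q|B) = (4.983×10⁻²⁷)(9.989×10⁶)/((3.204×10⁻¹⁹)(3.19×10⁻³)) ≈ 48.7 m.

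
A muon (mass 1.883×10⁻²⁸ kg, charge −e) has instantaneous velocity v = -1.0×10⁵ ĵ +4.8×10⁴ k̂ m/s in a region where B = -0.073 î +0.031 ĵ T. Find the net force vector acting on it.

F ≈ (2.38×10⁻¹⁶, 5.61×10⁻¹⁶, 1.17×10⁻¹⁵) N

v×B = (-1490, -3500, -7300) N/C.
F = q v×B = (−1.602×10⁻¹⁹ C)·(-1490, -3500, -7300) = (2.38×10⁻¹⁶, 5.61×10⁻¹⁶, 1.17×10⁻¹⁵) N.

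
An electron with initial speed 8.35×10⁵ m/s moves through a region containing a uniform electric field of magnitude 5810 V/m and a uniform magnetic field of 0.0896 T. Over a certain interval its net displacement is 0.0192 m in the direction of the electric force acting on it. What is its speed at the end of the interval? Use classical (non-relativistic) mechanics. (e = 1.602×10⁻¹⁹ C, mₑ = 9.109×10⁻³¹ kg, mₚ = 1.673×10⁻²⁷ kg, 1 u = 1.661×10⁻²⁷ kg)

v_f ≈ 6.32×10⁶ m/s

B does no work; ΔKE = |q|E d.
½mv_f² = ½mv₀² + |q|Ed = ½(9.109×10⁻³¹)(8.35×10⁵)² + (1.602×10⁻¹⁹)(5810)(0.0192) ≈ 3.176×10⁻¹⁹ J + 1.787×10⁻¹⁷ J ≈ 1.819×10⁻¹⁷ J.
v_f = √(2·1.819×10⁻¹⁷/9.109×10⁻³¹) ≈ 6.32×10⁶ m/s.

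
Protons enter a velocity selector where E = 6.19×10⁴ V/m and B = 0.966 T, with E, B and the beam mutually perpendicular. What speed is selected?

Zero net Lorentz force requires |qE| = |q v×B|, i.e. E = vB.
v = E/B = 6.19×10⁴/0.966 = 6.41×10⁴ m/s.

v = 6.41×10⁴ m/s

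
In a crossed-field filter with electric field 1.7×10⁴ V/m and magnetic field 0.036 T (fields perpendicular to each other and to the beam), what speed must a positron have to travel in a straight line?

v = 4.7×10⁵ m/s

For undeflected motion the electric and magnetic forces balance: qE = qvB.
v = E/B = 1.7×10⁴/0.036 = 4.7×10⁵ m/s.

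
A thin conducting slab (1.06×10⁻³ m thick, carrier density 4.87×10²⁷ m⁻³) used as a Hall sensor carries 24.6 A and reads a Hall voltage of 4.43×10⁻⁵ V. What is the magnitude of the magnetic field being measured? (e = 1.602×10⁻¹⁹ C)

From V_H = IB/(n e t), B = V_H n e t / I.
B = (4.43×10⁻⁵)(4.87×10²⁷)(1.602×10⁻¹⁹)(1.06×10⁻³)/24.6 ≈ 1.49 T.

B ≈ 1.49 T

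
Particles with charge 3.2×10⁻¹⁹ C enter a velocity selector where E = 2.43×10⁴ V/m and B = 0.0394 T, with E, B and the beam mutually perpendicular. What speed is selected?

Straight-line motion ⇒ electric and magnetic forces cancel, so E = vB.
v = E/B = 2.43×10⁴/0.0394 = 6.17×10⁵ m/s.

v = 6.17×10⁵ m/s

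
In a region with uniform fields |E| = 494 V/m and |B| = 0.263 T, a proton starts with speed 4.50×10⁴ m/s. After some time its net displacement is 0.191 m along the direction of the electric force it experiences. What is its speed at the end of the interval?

B does no work; ΔKE = |q|E d.
½mv_f² = ½mv₀² + |q|Ed = ½(1.673×10⁻²⁷)(4.50×10⁴)² + (1.602×10⁻¹⁹)(494)(0.191) ≈ 1.694×10⁻¹⁸ J + 1.512×10⁻¹⁷ J ≈ 1.681×10⁻¹⁷ J.
v_f = √(2·1.681×10⁻¹⁷/1.673×10⁻²⁷) ≈ 1.42×10⁵ m/s.

v_f ≈ 1.42×10⁵ m/s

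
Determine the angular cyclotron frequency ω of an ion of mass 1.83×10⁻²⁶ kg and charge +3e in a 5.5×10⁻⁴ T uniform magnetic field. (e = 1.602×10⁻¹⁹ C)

ω = |q|B/m.
ω = (4.806×10⁻¹⁹)(5.5×10⁻⁴)/1.83×10⁻²⁶ ≈ 1.4×10⁴ rad/s.

ω ≈ 1.4×10⁴ rad/s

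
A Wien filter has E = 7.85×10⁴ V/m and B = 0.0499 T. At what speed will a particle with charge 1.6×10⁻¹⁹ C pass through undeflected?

For undeflected motion the electric and magnetic forces balance: qE = qvB.
v = E/B = 7.85×10⁴/0.0499 = 1.57×10⁶ m/s.

v = 1.57×10⁶ m/s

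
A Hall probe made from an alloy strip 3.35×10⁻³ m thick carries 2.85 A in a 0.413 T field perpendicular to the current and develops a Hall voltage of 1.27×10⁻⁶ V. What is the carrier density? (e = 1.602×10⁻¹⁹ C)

n ≈ 1.73×10²⁷ m⁻³

From V_H = IB/(n e t), n = IB/(V_H e t).
n = (2.85)(0.413)/((1.27×10⁻⁶)(1.602×10⁻¹⁹)(3.35×10⁻³)) ≈ 1.73×10²⁷ m⁻³.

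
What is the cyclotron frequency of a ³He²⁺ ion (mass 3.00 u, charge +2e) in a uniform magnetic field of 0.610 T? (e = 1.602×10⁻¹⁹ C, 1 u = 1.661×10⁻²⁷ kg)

f = |q|B/(2πm).
f = (3.204×10⁻¹⁹)(0.610)/(2π·4.983×10⁻²⁷) ≈ 6.24×10⁶ Hz.

f ≈ 6.24×10⁶ Hz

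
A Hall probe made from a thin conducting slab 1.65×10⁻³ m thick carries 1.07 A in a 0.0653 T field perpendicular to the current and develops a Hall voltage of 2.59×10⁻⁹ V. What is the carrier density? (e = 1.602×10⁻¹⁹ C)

From V_H = IB/(n e t), n = IB/(V_H e t).
n = (1.07)(0.0653)/((2.59×10⁻⁹)(1.602×10⁻¹⁹)(1.65×10⁻³)) ≈ 1.02×10²⁹ m⁻³.

n ≈ 1.02×10²⁹ m⁻³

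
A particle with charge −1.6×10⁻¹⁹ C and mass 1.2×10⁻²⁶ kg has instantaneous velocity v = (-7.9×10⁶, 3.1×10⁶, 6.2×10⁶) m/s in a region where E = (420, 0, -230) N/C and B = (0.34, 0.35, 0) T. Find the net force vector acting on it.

F ≈ (3.47×10⁻¹³, -3.37×10⁻¹³, 6.11×10⁻¹³) N

v×B = (-2.17×10⁶, 2.11×10⁶, -3.82×10⁶) N/C.
E + v×B = (-2.17×10⁶, 2.11×10⁶, -3.82×10⁶) N/C.
F = q(E + v×B) = (−1.6×10⁻¹⁹ C)·(-2.17×10⁶, 2.11×10⁶, -3.82×10⁶) = (3.47×10⁻¹³, -3.37×10⁻¹³, 6.11×10⁻¹³) N.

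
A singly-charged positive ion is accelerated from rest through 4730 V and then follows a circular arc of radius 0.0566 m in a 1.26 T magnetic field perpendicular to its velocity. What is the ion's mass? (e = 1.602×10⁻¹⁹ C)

m ≈ 8.61×10⁻²⁶ kg

Combine |q|V = ½mv² and r = mv/(|q|B): eliminate v to get m = qB²r²/(2V).
m = (1.602×10⁻¹⁹)(1.26)²(0.0566)²/(2·4730) ≈ 8.61×10⁻²⁶ kg.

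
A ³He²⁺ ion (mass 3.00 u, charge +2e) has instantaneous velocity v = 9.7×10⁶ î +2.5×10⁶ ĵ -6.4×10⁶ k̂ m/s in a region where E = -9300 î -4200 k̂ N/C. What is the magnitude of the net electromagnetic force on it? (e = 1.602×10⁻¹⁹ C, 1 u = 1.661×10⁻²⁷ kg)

|F| ≈ 3.27×10⁻¹⁵ N

Only an electric field acts, so F = qE = (3.204×10⁻¹⁹ C)·(-9300, 0, -4200) = (-2.98×10⁻¹⁵, 0, -1.35×10⁻¹⁵) N.
|F| = 3.27×10⁻¹⁵ N.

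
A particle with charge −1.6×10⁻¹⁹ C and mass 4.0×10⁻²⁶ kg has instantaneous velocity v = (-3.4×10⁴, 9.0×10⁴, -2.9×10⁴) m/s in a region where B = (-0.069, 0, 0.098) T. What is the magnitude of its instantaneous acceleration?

|a| ≈ 4.81×10¹⁰ m/s²

v×B = (8820, 5330, 6210) N/C.
F = q v×B = (−1.6×10⁻¹⁹ C)·(8820, 5330, 6210) = (-1.41×10⁻¹⁵, -8.53×10⁻¹⁶, -9.94×10⁻¹⁶) N.
|a| = |F|/m = 1.925×10⁻¹⁵/4.0×10⁻²⁶ ≈ 4.81×10¹⁰ m/s².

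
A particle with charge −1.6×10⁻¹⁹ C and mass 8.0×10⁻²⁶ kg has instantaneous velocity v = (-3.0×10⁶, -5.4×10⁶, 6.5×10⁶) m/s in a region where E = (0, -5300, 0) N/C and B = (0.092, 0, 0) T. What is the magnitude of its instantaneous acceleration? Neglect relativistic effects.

|a| ≈ 1.55×10¹² m/s²

v×B = (0, 5.98×10⁵, 4.97×10⁵) N/C.
E + v×B = (0, 5.93×10⁵, 4.97×10⁵) N/C.
F = q(E + v×B) = (−1.6×10⁻¹⁹ C)·(0, 5.93×10⁵, 4.97×10⁵) = (0, -9.48×10⁻¹⁴, -7.95×10⁻¹⁴) N.
|a| = |F|/m = 1.237×10⁻¹³/8.0×10⁻²⁶ ≈ 1.55×10¹² m/s².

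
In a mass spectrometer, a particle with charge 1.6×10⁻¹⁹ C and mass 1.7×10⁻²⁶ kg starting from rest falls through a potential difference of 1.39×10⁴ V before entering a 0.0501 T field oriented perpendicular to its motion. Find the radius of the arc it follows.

r ≈ 1.08 m

Acceleration: |q|V = ½mv² ⇒ v = √(2|q|V/m) = √(2·1.6×10⁻¹⁹·1.39×10⁴/1.7×10⁻²⁶) ≈ 5.115×10⁵ m/s.
In the field: r = mv/(|q|B) = (1.7×10⁻²⁶)(5.115×10⁵)/((1.6×10⁻¹⁹)(0.0501)) ≈ 1.08 m.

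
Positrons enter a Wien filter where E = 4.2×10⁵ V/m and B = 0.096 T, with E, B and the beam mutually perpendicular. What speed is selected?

v = 4.4×10⁶ m/s

Straight-line motion ⇒ electric and magnetic forces cancel, so E = vB.
v = E/B = 4.2×10⁵/0.096 = 4.4×10⁶ m/s.
The result is independent of the particle's charge and mass.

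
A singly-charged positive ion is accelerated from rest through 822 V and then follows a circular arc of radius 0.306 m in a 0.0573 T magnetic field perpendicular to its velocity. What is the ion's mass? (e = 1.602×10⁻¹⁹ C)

m ≈ 3.00×10⁻²⁶ kg

Combine |q|V = ½mv² and r = mv/(|q|B): eliminate v to get m = qB²r²/(2V).
m = (1.602×10⁻¹⁹)(0.0573)²(0.306)²/(2·822) ≈ 3.00×10⁻²⁶ kg.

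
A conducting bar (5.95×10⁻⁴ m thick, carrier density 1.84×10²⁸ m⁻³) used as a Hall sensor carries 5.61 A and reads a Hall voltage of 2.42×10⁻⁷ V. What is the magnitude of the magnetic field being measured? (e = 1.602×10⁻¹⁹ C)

From V_H = IB/(n e t), B = V_H n e t / I.
B = (2.42×10⁻⁷)(1.84×10²⁸)(1.602×10⁻¹⁹)(5.95×10⁻⁴)/5.61 ≈ 0.0757 T.

B ≈ 0.0757 T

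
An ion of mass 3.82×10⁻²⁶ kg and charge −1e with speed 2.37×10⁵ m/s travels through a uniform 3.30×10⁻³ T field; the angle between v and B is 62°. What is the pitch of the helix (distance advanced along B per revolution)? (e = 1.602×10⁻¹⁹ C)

v∥ = v cosθ = 2.37×10⁵·cos62° ≈ 1.113×10⁵ m/s.
T = 2πm/(|q|B) = 2π(3.82×10⁻²⁶)/((1.602×10⁻¹⁹)(3.30×10⁻³)) ≈ 4.540×10⁻⁴ s.
pitch = v∥ T = (1.113×10⁵)(4.540×10⁻⁴) ≈ 50.5 m.

p ≈ 50.5 m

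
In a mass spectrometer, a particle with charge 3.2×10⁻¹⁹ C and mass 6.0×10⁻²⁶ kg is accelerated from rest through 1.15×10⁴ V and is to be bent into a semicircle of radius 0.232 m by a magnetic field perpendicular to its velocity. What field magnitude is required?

v = √(2|q|V/m) = √(2·3.2×10⁻¹⁹·1.15×10⁴/6.0×10⁻²⁶) ≈ 3.502×10⁵ m/s.
B = mv/(|q|r) = (6.0×10⁻²⁶)(3.502×10⁵)/((3.2×10⁻¹⁹)(0.232)) ≈ 0.283 T.

B ≈ 0.283 T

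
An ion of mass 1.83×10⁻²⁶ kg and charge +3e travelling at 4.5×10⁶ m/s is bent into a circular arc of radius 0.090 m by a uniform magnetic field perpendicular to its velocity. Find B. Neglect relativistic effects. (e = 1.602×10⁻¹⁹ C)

From |q|vB = mv²/r, B = mv/(|q|r).
B = (1.83×10⁻²⁶)(4.5×10⁶)/((4.806×10⁻¹⁹)(0.090)) ≈ 1.9 T.

B ≈ 1.9 T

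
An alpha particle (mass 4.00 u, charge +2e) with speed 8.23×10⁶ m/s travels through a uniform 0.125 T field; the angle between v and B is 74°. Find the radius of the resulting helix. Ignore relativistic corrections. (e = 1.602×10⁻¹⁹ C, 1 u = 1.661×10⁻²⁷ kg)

v⊥ = v sinθ = 8.23×10⁶·sin74° ≈ 7.911×10⁶ m/s.
r = m v⊥/(|q|B) = (6.644×10⁻²⁷)(7.911×10⁶)/((3.204×10⁻¹⁹)(0.125)) ≈ 1.31 m.

r ≈ 1.31 m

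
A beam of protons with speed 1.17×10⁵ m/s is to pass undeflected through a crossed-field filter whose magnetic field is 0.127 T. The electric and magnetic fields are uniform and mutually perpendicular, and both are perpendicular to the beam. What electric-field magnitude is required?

For straight-line motion qE = qvB, so E = vB.
E = 1.17×10⁵ × 0.127 = 1.49×10⁴ V/m.

E = 1.49×10⁴ V/m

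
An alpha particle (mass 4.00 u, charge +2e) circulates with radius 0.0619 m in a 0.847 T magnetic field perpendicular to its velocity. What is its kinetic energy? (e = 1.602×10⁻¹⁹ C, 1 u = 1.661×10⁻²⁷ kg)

v = |q|Br/m, then KE = ½mv² = (qBr)²/(2m).
v = (3.204×10⁻¹⁹)(0.847)(0.0619)/6.644×10⁻²⁷ ≈ 2.528×10⁶ m/s.
KE = ½(6.644×10⁻²⁷)(2.528×10⁶)² ≈ 2.12×10⁻¹⁴ J.

KE ≈ 2.12×10⁻¹⁴ J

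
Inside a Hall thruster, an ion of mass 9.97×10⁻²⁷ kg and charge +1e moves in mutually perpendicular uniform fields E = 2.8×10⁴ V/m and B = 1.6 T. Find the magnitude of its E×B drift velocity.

The E×B drift speed is v_d = E/B.
v_d = 2.8×10⁴/1.6 = 1.8×10⁴ m/s.

v_d ≈ 1.8×10⁴ m/s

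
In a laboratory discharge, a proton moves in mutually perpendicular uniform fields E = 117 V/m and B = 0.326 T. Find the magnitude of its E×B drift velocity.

The E×B drift speed is v_d = E/B.
v_d = 117/0.326 = 359 m/s.

v_d ≈ 359 m/s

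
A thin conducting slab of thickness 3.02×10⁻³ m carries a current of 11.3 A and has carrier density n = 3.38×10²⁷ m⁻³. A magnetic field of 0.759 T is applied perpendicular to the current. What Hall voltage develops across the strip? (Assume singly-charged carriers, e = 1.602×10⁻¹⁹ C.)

V_H = IB/(n e t).
V_H = (11.3)(0.759)/((3.38×10²⁷)(1.602×10⁻¹⁹)(3.02×10⁻³)) ≈ 5.24×10⁻⁶ V.

V_H ≈ 5.24×10⁻⁶ V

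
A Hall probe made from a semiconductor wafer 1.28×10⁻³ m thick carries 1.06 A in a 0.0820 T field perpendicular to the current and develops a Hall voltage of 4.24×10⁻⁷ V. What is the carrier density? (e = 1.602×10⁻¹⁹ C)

n ≈ 1.00×10²⁷ m⁻³

From V_H = IB/(n e t), n = IB/(V_H e t).
n = (1.06)(0.0820)/((4.24×10⁻⁷)(1.602×10⁻¹⁹)(1.28×10⁻³)) ≈ 1.00×10²⁷ m⁻³.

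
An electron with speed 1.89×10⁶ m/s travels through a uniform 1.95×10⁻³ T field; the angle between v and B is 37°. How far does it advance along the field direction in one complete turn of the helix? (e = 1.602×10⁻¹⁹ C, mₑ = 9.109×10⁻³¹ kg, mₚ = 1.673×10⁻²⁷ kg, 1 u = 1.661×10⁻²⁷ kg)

p ≈ 0.0277 m

v∥ = v cosθ = 1.89×10⁶·cos37° ≈ 1.509×10⁶ m/s.
T = 2πm/(|q|B) = 2π(9.109×10⁻³¹)/((1.602×10⁻¹⁹)(1.95×10⁻³)) ≈ 1.832×10⁻⁸ s.
pitch = v∥ T = (1.509×10⁶)(1.832×10⁻⁸) ≈ 0.0277 m.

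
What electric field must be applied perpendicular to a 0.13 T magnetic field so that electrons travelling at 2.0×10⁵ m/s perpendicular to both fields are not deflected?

E = 2.6×10⁴ V/m

For straight-line motion qE = qvB, so E = vB.
E = 2.0×10⁵ × 0.13 = 2.6×10⁴ V/m.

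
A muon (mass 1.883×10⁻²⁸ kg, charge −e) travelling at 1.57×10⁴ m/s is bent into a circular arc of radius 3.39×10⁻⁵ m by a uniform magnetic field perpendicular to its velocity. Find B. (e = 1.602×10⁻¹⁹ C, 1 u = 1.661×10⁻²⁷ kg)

B ≈ 0.544 T

From |q|vB = mv²/r, B = mv/(|q|r).
B = (1.883×10⁻²⁸)(1.57×10⁴)/((1.602×10⁻¹⁹)(3.39×10⁻⁵)) ≈ 0.544 T.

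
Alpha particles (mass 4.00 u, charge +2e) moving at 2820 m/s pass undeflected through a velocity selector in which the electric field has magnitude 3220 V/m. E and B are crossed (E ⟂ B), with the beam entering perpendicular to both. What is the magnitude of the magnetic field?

B = 1.14 T

Balance of forces in the selector: qE = qvB ⇒ B = E/v.
B = 3220/2820 = 1.14 T.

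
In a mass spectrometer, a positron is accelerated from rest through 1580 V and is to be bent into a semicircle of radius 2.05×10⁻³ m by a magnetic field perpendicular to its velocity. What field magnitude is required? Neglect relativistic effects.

B ≈ 0.0654 T

v = √(2|q|V/m) = √(2·1.602×10⁻¹⁹·1580/9.109×10⁻³¹) ≈ 2.357×10⁷ m/s.
B = mv/(|q|r) = (9.109×10⁻³¹)(2.357×10⁷)/((1.602×10⁻¹⁹)(2.05×10⁻³)) ≈ 0.0654 T.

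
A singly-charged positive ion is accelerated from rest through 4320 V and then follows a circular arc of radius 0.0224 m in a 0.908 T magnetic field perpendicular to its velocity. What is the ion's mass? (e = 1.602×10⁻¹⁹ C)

m ≈ 7.67×10⁻²⁷ kg

Combine |q|V = ½mv² and r = mv/(|q|B): eliminate v to get m = qB²r²/(2V).
m = (1.602×10⁻¹⁹)(0.908)²(0.0224)²/(2·4320) ≈ 7.67×10⁻²⁷ kg.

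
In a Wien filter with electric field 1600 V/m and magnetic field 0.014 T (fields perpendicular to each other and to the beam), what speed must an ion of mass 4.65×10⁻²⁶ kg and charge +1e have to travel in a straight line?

v = 1.1×10⁵ m/s

Straight-line motion ⇒ electric and magnetic forces cancel, so E = vB.
v = E/B = 1600/0.014 = 1.1×10⁵ m/s.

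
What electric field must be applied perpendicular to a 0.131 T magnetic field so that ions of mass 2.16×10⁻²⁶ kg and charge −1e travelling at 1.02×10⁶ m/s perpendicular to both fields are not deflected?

For straight-line motion qE = qvB, so E = vB.
E = 1.02×10⁶ × 0.131 = 1.34×10⁵ V/m.

E = 1.34×10⁵ V/m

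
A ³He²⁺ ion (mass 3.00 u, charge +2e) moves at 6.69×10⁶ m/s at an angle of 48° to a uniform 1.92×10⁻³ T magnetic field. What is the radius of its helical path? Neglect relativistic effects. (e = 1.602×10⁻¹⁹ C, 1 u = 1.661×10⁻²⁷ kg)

r ≈ 40.3 m

v⊥ = v sinθ = 6.69×10⁶·sin48° ≈ 4.972×10⁶ m/s.
r = m v⊥/(|q|B) = (4.983×10⁻²⁷)(4.972×10⁶)/((3.204×10⁻¹⁹)(1.92×10⁻³)) ≈ 40.3 m.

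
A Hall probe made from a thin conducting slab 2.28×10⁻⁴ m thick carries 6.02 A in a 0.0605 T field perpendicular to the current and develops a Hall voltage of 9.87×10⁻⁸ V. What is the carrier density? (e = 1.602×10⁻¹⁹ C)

From V_H = IB/(n e t), n = IB/(V_H e t).
n = (6.02)(0.0605)/((9.87×10⁻⁸)(1.602×10⁻¹⁹)(2.28×10⁻⁴)) ≈ 1.01×10²⁹ m⁻³.

n ≈ 1.01×10²⁹ m⁻³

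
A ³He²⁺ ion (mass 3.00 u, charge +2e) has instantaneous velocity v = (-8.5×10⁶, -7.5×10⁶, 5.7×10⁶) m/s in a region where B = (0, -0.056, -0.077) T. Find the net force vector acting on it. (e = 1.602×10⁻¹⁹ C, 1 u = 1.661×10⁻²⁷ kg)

F ≈ (2.87×10⁻¹³, -2.10×10⁻¹³, 1.53×10⁻¹³) N

v×B = (8.97×10⁵, -6.54×10⁵, 4.76×10⁵) N/C.
F = q v×B = (3.204×10⁻¹⁹ C)·(8.97×10⁵, -6.54×10⁵, 4.76×10⁵) = (2.87×10⁻¹³, -2.10×10⁻¹³, 1.53×10⁻¹³) N.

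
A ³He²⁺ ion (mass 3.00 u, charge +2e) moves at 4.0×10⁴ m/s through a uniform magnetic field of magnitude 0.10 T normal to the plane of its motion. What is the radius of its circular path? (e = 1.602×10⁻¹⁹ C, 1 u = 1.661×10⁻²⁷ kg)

r ≈ 6.2×10⁻³ m

The magnetic force provides the centripetal force: |q|vB = mv²/r.
r = mv/(|q|B) = (4.983×10⁻²⁷)(4.0×10⁴)/((3.204×10⁻¹⁹)(0.10)) ≈ 6.2×10⁻³ m.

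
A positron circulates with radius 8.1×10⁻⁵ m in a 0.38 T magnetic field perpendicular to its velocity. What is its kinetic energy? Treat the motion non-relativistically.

KE ≈ 1.3×10⁻¹⁷ J

v = |q|Br/m, then KE = ½mv² = (qBr)²/(2m).
v = (1.602×10⁻¹⁹)(0.38)(8.1×10⁻⁵)/9.109×10⁻³¹ ≈ 5.413×10⁶ m/s.
KE = ½(9.109×10⁻³¹)(5.413×10⁶)² ≈ 1.3×10⁻¹⁷ J.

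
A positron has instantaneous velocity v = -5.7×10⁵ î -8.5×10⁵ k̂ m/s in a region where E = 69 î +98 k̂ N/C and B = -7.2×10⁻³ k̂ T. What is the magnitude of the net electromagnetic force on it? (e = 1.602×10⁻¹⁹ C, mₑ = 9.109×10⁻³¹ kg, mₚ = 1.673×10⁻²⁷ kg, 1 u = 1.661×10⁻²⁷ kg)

|F| ≈ 6.58×10⁻¹⁶ N

v×B = (0, -4100, 0) N/C.
E + v×B = (69.0, -4100, 98.0) N/C.
F = q(E + v×B) = (1.602×10⁻¹⁹ C)·(69.0, -4100, 98.0) = (1.11×10⁻¹⁷, -6.57×10⁻¹⁶, 1.57×10⁻¹⁷) N.
|F| = 6.58×10⁻¹⁶ N.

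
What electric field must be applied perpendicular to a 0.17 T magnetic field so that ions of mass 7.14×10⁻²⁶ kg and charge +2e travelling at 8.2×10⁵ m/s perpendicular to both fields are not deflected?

For straight-line motion qE = qvB, so E = vB.
E = 8.2×10⁵ × 0.17 = 1.4×10⁵ V/m.

E = 1.4×10⁵ V/m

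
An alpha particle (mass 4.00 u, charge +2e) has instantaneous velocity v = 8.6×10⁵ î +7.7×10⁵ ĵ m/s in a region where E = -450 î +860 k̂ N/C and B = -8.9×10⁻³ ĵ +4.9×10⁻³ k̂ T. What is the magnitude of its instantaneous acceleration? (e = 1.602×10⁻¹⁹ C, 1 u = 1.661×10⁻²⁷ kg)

v×B = (3770, -4210, -7650) N/C.
E + v×B = (3320, -4210, -6790) N/C.
F = q(E + v×B) = (3.204×10⁻¹⁹ C)·(3320, -4210, -6790) = (1.06×10⁻¹⁵, -1.35×10⁻¹⁵, -2.18×10⁻¹⁵) N.
|a| = |F|/m = 2.774×10⁻¹⁵/6.644×10⁻²⁷ ≈ 4.18×10¹¹ m/s².

|a| ≈ 4.18×10¹¹ m/s²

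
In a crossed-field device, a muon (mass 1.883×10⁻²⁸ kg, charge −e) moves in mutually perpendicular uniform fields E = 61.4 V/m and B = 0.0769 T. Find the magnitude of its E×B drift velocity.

v_d ≈ 798 m/s

The steady drift has the magnetic force balancing the electric force, so v_d = E/B.
v_d = 61.4/0.0769 = 798 m/s.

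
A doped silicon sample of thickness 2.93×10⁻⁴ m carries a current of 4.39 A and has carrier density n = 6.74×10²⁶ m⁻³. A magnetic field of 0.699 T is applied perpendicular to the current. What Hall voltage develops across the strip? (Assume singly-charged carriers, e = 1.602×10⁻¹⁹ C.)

V_H ≈ 9.70×10⁻⁵ V

V_H = IB/(n e t).
V_H = (4.39)(0.699)/((6.74×10²⁶)(1.602×10⁻¹⁹)(2.93×10⁻⁴)) ≈ 9.70×10⁻⁵ V.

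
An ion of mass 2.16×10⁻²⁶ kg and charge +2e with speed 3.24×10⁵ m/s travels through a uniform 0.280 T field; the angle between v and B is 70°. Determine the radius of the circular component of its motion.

v⊥ = v sinθ = 3.24×10⁵·sin70° ≈ 3.045×10⁵ m/s.
r = m v⊥/(|q|B) = (2.16×10⁻²⁶)(3.045×10⁵)/((3.204×10⁻¹⁹)(0.280)) ≈ 0.0733 m.

r ≈ 0.0733 m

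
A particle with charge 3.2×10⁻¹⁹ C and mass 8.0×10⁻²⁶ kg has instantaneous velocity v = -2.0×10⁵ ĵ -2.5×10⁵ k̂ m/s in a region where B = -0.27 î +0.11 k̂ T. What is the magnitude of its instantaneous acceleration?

v×B = (-2.20×10⁴, 6.75×10⁴, -5.40×10⁴) N/C.
F = q v×B = (3.2×10⁻¹⁹ C)·(-2.20×10⁴, 6.75×10⁴, -5.40×10⁴) = (-7.04×10⁻¹⁵, 2.16×10⁻¹⁴, -1.73×10⁻¹⁴) N.
|a| = |F|/m = 2.854×10⁻¹⁴/8.0×10⁻²⁶ ≈ 3.57×10¹¹ m/s².

|a| ≈ 3.57×10¹¹ m/s²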